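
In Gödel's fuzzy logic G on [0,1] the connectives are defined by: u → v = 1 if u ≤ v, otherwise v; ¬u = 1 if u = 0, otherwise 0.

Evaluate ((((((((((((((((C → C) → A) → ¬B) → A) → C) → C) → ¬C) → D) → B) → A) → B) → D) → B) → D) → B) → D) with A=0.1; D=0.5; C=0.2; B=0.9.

(C → C): 0.2 ≤ 0.2, so result = 1
((C → C) → A): 1 > 0.1, so result = 0.1
¬B: Gödel ¬ of 0.9 = 0 (operand ≠ 0)
(((C → C) → A) → ¬B): 0.1 > 0, so result = 0
((((C → C) → A) → ¬B) → A): 0 ≤ 0.1, so result = 1
(((((C → C) → A) → ¬B) → A) → C): 1 > 0.2, so result = 0.2
((((((C → C) → A) → ¬B) → A) → C) → C): 0.2 ≤ 0.2, so result = 1
¬C: Gödel ¬ of 0.2 = 0 (operand ≠ 0)
(((((((C → C) → A) → ¬B) → A) → C) → C) → ¬C): 1 > 0, so result = 0
((((((((C → C) → A) → ¬B) → A) → C) → C) → ¬C) → D): 0 ≤ 0.5, so result = 1
(((((((((C → C) → A) → ¬B) → A) → C) → C) → ¬C) → D) → B): 1 > 0.9, so result = 0.9
((((((((((C → C) → A) → ¬B) → A) → C) → C) → ¬C) → D) → B) → A): 0.9 > 0.1, so result = 0.1
(((((((((((C → C) → A) → ¬B) → A) → C) → C) → ¬C) → D) → B) → A) → B): 0.1 ≤ 0.9, so result = 1
((((((((((((C → C) → A) → ¬B) → A) → C) → C) → ¬C) → D) → B) → A) → B) → D): 1 > 0.5, so result = 0.5
(((((((((((((C → C) → A) → ¬B) → A) → C) → C) → ¬C) → D) → B) → A) → B) → D) → B): 0.5 ≤ 0.9, so result = 1
((((((((((((((C → C) → A) → ¬B) → A) → C) → C) → ¬C) → D) → B) → A) → B) → D) → B) → D): 1 > 0.5, so result = 0.5
(((((((((((((((C → C) → A) → ¬B) → A) → C) → C) → ¬C) → D) → B) → A) → B) → D) → B) → D) → B): 0.5 ≤ 0.9, so result = 1
((((((((((((((((C → C) → A) → ¬B) → A) → C) → C) → ¬C) → D) → B) → A) → B) → D) → B) → D) → B) → D): 1 > 0.5, so result = 0.5

0.50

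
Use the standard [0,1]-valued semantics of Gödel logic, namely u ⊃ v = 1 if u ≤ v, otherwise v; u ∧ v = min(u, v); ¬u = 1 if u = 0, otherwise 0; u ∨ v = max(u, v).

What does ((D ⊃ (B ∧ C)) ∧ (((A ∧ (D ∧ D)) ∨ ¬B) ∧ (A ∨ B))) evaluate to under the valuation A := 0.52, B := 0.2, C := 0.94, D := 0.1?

(B ∧ C) = min(0.2, 0.94) = 0.2
(D ⊃ (B ∧ C)): 0.1 ≤ 0.2, so result = 1
(D ∧ D) = min(0.1, 0.1) = 0.1
(A ∧ (D ∧ D)) = min(0.52, 0.1) = 0.1
¬B: Gödel ¬ of 0.2 = 0 (operand ≠ 0)
((A ∧ (D ∧ D)) ∨ ¬B) = max(0.1, 0) = 0.1
(A ∨ B) = max(0.52, 0.2) = 0.52
(((A ∧ (D ∧ D)) ∨ ¬B) ∧ (A ∨ B)) = min(0.1, 0.52) = 0.1
((D ⊃ (B ∧ C)) ∧ (((A ∧ (D ∧ D)) ∨ ¬B) ∧ (A ∨ B))) = min(1, 0.1) = 0.1

0.10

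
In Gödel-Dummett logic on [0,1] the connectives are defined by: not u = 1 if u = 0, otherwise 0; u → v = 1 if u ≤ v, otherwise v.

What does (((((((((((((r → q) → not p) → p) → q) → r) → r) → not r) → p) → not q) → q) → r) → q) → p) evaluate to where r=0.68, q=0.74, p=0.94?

(r → q): 0.68 ≤ 0.74, so result = 1
not p: Gödel ¬ of 0.94 = 0 (operand ≠ 0)
((r → q) → not p): 1 > 0, so result = 0
(((r → q) → not p) → p): 0 ≤ 0.94, so result = 1
((((r → q) → not p) → p) → q): 1 > 0.74, so result = 0.74
(((((r → q) → not p) → p) → q) → r): 0.74 > 0.68, so result = 0.68
((((((r → q) → not p) → p) → q) → r) → r): 0.68 ≤ 0.68, so result = 1
not r: Gödel ¬ of 0.68 = 0 (operand ≠ 0)
(((((((r → q) → not p) → p) → q) → r) → r) → not r): 1 > 0, so result = 0
((((((((r → q) → not p) → p) → q) → r) → r) → not r) → p): 0 ≤ 0.94, so result = 1
not q: Gödel ¬ of 0.74 = 0 (operand ≠ 0)
(((((((((r → q) → not p) → p) → q) → r) → r) → not r) → p) → not q): 1 > 0, so result = 0
((((((((((r → q) → not p) → p) → q) → r) → r) → not r) → p) → not q) → q): 0 ≤ 0.74, so result = 1
(((((((((((r → q) → not p) → p) → q) → r) → r) → not r) → p) → not q) → q) → r): 1 > 0.68, so result = 0.68
((((((((((((r → q) → not p) → p) → q) → r) → r) → not r) → p) → not q) → q) → r) → q): 0.68 ≤ 0.74, so result = 1
(((((((((((((r → q) → not p) → p) → q) → r) → r) → not r) → p) → not q) → q) → r) → q) → p): 1 > 0.94, so result = 0.94

0.94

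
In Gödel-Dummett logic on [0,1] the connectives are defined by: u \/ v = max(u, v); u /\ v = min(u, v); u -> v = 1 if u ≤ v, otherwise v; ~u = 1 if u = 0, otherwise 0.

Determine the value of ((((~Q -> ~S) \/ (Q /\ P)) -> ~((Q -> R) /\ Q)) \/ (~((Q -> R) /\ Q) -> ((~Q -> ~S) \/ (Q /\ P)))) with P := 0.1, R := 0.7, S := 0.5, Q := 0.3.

~Q: Gödel ¬ of 0.3 = 0 (operand ≠ 0)
~S: Gödel ¬ of 0.5 = 0 (operand ≠ 0)
(~Q -> ~S): 0 ≤ 0, so result = 1
(Q /\ P) = min(0.3, 0.1) = 0.1
((~Q -> ~S) \/ (Q /\ P)) = max(1, 0.1) = 1
(Q -> R): 0.3 ≤ 0.7, so result = 1
((Q -> R) /\ Q) = min(1, 0.3) = 0.3
~((Q -> R) /\ Q): Gödel ¬ of 0.3 = 0 (operand ≠ 0)
(((~Q -> ~S) \/ (Q /\ P)) -> ~((Q -> R) /\ Q)): 1 > 0, so result = 0
(Q -> R): 0.3 ≤ 0.7, so result = 1
((Q -> R) /\ Q) = min(1, 0.3) = 0.3
~((Q -> R) /\ Q): Gödel ¬ of 0.3 = 0 (operand ≠ 0)
~Q: Gödel ¬ of 0.3 = 0 (operand ≠ 0)
~S: Gödel ¬ of 0.5 = 0 (operand ≠ 0)
(~Q -> ~S): 0 ≤ 0, so result = 1
(Q /\ P) = min(0.3, 0.1) = 0.1
((~Q -> ~S) \/ (Q /\ P)) = max(1, 0.1) = 1
(~((Q -> R) /\ Q) -> ((~Q -> ~S) \/ (Q /\ P))): 0 ≤ 1, so result = 1
((((~Q -> ~S) \/ (Q /\ P)) -> ~((Q -> R) /\ Q)) \/ (~((Q -> R) /\ Q) -> ((~Q -> ~S) \/ (Q /\ P)))) = max(0, 1) = 1

1.00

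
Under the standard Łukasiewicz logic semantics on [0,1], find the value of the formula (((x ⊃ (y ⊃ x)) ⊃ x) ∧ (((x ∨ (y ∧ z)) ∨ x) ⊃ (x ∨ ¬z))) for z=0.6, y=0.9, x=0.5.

(y ⊃ x): min(1, 1 − 0.9 + 0.5) = 0.6
(x ⊃ (y ⊃ x)): min(1, 1 − 0.5 + 0.6) = 1
((x ⊃ (y ⊃ x)) ⊃ x): min(1, 1 − 1 + 0.5) = 0.5
(y ∧ z) = min(0.9, 0.6) = 0.6
(x ∨ (y ∧ z)) = max(0.5, 0.6) = 0.6
((x ∨ (y ∧ z)) ∨ x) = max(0.6, 0.5) = 0.6
¬z: Łukasiewicz ¬ gives 1 − 0.6 = 0.4
(x ∨ ¬z) = max(0.5, 0.4) = 0.5
(((x ∨ (y ∧ z)) ∨ x) ⊃ (x ∨ ¬z)): min(1, 1 − 0.6 + 0.5) = 0.9
(((x ⊃ (y ⊃ x)) ⊃ x) ∧ (((x ∨ (y ∧ z)) ∨ x) ⊃ (x ∨ ¬z))) = min(0.5, 0.9) = 0.5

0.50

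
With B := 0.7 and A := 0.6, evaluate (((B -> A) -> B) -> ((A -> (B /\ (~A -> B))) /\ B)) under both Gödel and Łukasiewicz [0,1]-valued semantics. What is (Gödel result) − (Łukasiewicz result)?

-0.20

Gödel evaluation:
  (B -> A): 0.7 > 0.6, so result = 0.6
  ((B -> A) -> B): 0.6 ≤ 0.7, so result = 1
  ~A: Gödel ¬ of 0.6 = 0 (operand ≠ 0)
  (~A -> B): 0 ≤ 0.7, so result = 1
  (B /\ (~A -> B)) = min(0.7, 1) = 0.7
  (A -> (B /\ (~A -> B))): 0.6 ≤ 0.7, so result = 1
  ((A -> (B /\ (~A -> B))) /\ B) = min(1, 0.7) = 0.7
  (((B -> A) -> B) -> ((A -> (B /\ (~A -> B))) /\ B)): 1 > 0.7, so result = 0.7
  Gödel value = 0.7
Łukasiewicz evaluation:
  (B -> A): min(1, 1 − 0.7 + 0.6) = 0.9
  ((B -> A) -> B): min(1, 1 − 0.9 + 0.7) = 0.8
  ~A: Łukasiewicz ¬ gives 1 − 0.6 = 0.4
  (~A -> B): min(1, 1 − 0.4 + 0.7) = 1
  (B /\ (~A -> B)) = min(0.7, 1) = 0.7
  (A -> (B /\ (~A -> B))): min(1, 1 − 0.6 + 0.7) = 1
  ((A -> (B /\ (~A -> B))) /\ B) = min(1, 0.7) = 0.7
  (((B -> A) -> B) -> ((A -> (B /\ (~A -> B))) /\ B)): min(1, 1 − 0.8 + 0.7) = 0.9
  Łukasiewicz value = 0.9
Difference: 0.7 − 0.9 = -0.20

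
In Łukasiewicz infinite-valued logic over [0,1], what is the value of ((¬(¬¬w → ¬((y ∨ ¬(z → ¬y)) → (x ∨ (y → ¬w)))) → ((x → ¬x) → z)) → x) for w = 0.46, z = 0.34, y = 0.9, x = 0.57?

0.57

¬w: Łukasiewicz ¬ gives 1 − 0.46 = 0.54
¬¬w: Łukasiewicz ¬ gives 1 − 0.54 = 0.46
¬y: Łukasiewicz ¬ gives 1 − 0.9 = 0.1
(z → ¬y): min(1, 1 − 0.34 + 0.1) = 0.76
¬(z → ¬y): Łukasiewicz ¬ gives 1 − 0.76 = 0.24
(y ∨ ¬(z → ¬y)) = max(0.9, 0.24) = 0.9
¬w: Łukasiewicz ¬ gives 1 − 0.46 = 0.54
(y → ¬w): min(1, 1 − 0.9 + 0.54) = 0.64
(x ∨ (y → ¬w)) = max(0.57, 0.64) = 0.64
((y ∨ ¬(z → ¬y)) → (x ∨ (y → ¬w))): min(1, 1 − 0.9 + 0.64) = 0.74
¬((y ∨ ¬(z → ¬y)) → (x ∨ (y → ¬w))): Łukasiewicz ¬ gives 1 − 0.74 = 0.26
(¬¬w → ¬((y ∨ ¬(z → ¬y)) → (x ∨ (y → ¬w)))): min(1, 1 − 0.46 + 0.26) = 0.8
¬(¬¬w → ¬((y ∨ ¬(z → ¬y)) → (x ∨ (y → ¬w)))): Łukasiewicz ¬ gives 1 − 0.8 = 0.2
¬x: Łukasiewicz ¬ gives 1 − 0.57 = 0.43
(x → ¬x): min(1, 1 − 0.57 + 0.43) = 0.86
((x → ¬x) → z): min(1, 1 − 0.86 + 0.34) = 0.48
(¬(¬¬w → ¬((y ∨ ¬(z → ¬y)) → (x ∨ (y → ¬w)))) → ((x → ¬x) → z)): min(1, 1 − 0.2 + 0.48) = 1
((¬(¬¬w → ¬((y ∨ ¬(z → ¬y)) → (x ∨ (y → ¬w)))) → ((x → ¬x) → z)) → x): min(1, 1 − 1 + 0.57) = 0.57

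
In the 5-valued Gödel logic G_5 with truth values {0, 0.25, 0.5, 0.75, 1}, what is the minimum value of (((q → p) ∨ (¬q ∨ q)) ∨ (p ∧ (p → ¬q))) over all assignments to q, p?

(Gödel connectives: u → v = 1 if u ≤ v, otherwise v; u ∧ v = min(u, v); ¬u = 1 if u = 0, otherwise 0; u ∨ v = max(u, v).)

The minimum is attained at q = 0.25, p = 0:
  (q → p): 0.25 > 0, so result = 0
  ¬q: Gödel ¬ of 0.25 = 0 (operand ≠ 0)
  (¬q ∨ q) = max(0, 0.25) = 0.25
  ((q → p) ∨ (¬q ∨ q)) = max(0, 0.25) = 0.25
  ¬q: Gödel ¬ of 0.25 = 0 (operand ≠ 0)
  (p → ¬q): 0 ≤ 0, so result = 1
  (p ∧ (p → ¬q)) = min(0, 1) = 0
  (((q → p) ∨ (¬q ∨ q)) ∨ (p ∧ (p → ¬q))) = max(0.25, 0) = 0.25
Checking all 25 assignments confirms none give a value below 0.25.

0.25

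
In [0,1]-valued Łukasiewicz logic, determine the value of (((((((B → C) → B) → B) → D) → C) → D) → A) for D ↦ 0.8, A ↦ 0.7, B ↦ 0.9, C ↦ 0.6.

0.70

(B → C): min(1, 1 − 0.9 + 0.6) = 0.7
((B → C) → B): min(1, 1 − 0.7 + 0.9) = 1
(((B → C) → B) → B): min(1, 1 − 1 + 0.9) = 0.9
((((B → C) → B) → B) → D): min(1, 1 − 0.9 + 0.8) = 0.9
(((((B → C) → B) → B) → D) → C): min(1, 1 − 0.9 + 0.6) = 0.7
((((((B → C) → B) → B) → D) → C) → D): min(1, 1 − 0.7 + 0.8) = 1
(((((((B → C) → B) → B) → D) → C) → D) → A): min(1, 1 − 1 + 0.7) = 0.7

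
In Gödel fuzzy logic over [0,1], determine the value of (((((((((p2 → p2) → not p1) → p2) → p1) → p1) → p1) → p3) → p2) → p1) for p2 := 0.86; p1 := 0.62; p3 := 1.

0.62

(p2 → p2): 0.86 ≤ 0.86, so result = 1
not p1: Gödel ¬ of 0.62 = 0 (operand ≠ 0)
((p2 → p2) → not p1): 1 > 0, so result = 0
(((p2 → p2) → not p1) → p2): 0 ≤ 0.86, so result = 1
((((p2 → p2) → not p1) → p2) → p1): 1 > 0.62, so result = 0.62
(((((p2 → p2) → not p1) → p2) → p1) → p1): 0.62 ≤ 0.62, so result = 1
((((((p2 → p2) → not p1) → p2) → p1) → p1) → p1): 1 > 0.62, so result = 0.62
(((((((p2 → p2) → not p1) → p2) → p1) → p1) → p1) → p3): 0.62 ≤ 1, so result = 1
((((((((p2 → p2) → not p1) → p2) → p1) → p1) → p1) → p3) → p2): 1 > 0.86, so result = 0.86
(((((((((p2 → p2) → not p1) → p2) → p1) → p1) → p1) → p3) → p2) → p1): 0.86 > 0.62, so result = 0.62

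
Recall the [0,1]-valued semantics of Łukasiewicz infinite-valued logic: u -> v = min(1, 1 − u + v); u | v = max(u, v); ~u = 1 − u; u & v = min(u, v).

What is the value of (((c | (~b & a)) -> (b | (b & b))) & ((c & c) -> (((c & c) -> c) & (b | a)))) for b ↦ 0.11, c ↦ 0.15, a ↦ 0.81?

~b: Łukasiewicz ¬ gives 1 − 0.11 = 0.89
(~b & a) = min(0.89, 0.81) = 0.81
(c | (~b & a)) = max(0.15, 0.81) = 0.81
(b & b) = min(0.11, 0.11) = 0.11
(b | (b & b)) = max(0.11, 0.11) = 0.11
((c | (~b & a)) -> (b | (b & b))): min(1, 1 − 0.81 + 0.11) = 0.3
(c & c) = min(0.15, 0.15) = 0.15
(c & c) = min(0.15, 0.15) = 0.15
((c & c) -> c): min(1, 1 − 0.15 + 0.15) = 1
(b | a) = max(0.11, 0.81) = 0.81
(((c & c) -> c) & (b | a)) = min(1, 0.81) = 0.81
((c & c) -> (((c & c) -> c) & (b | a))): min(1, 1 − 0.15 + 0.81) = 1
(((c | (~b & a)) -> (b | (b & b))) & ((c & c) -> (((c & c) -> c) & (b | a)))) = min(0.3, 1) = 0.3

0.30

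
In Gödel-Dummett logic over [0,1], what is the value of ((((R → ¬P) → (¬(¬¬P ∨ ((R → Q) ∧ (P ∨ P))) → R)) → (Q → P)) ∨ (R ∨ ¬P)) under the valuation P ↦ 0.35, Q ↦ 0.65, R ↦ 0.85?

¬P: Gödel ¬ of 0.35 = 0 (operand ≠ 0)
(R → ¬P): 0.85 > 0, so result = 0
¬P: Gödel ¬ of 0.35 = 0 (operand ≠ 0)
¬¬P: Gödel ¬ of 0 = 1 (operand is 0)
(R → Q): 0.85 > 0.65, so result = 0.65
(P ∨ P) = max(0.35, 0.35) = 0.35
((R → Q) ∧ (P ∨ P)) = min(0.65, 0.35) = 0.35
(¬¬P ∨ ((R → Q) ∧ (P ∨ P))) = max(1, 0.35) = 1
¬(¬¬P ∨ ((R → Q) ∧ (P ∨ P))): Gödel ¬ of 1 = 0 (operand ≠ 0)
(¬(¬¬P ∨ ((R → Q) ∧ (P ∨ P))) → R): 0 ≤ 0.85, so result = 1
((R → ¬P) → (¬(¬¬P ∨ ((R → Q) ∧ (P ∨ P))) → R)): 0 ≤ 1, so result = 1
(Q → P): 0.65 > 0.35, so result = 0.35
(((R → ¬P) → (¬(¬¬P ∨ ((R → Q) ∧ (P ∨ P))) → R)) → (Q → P)): 1 > 0.35, so result = 0.35
¬P: Gödel ¬ of 0.35 = 0 (operand ≠ 0)
(R ∨ ¬P) = max(0.85, 0) = 0.85
((((R → ¬P) → (¬(¬¬P ∨ ((R → Q) ∧ (P ∨ P))) → R)) → (Q → P)) ∨ (R ∨ ¬P)) = max(0.35, 0.85) = 0.85

0.85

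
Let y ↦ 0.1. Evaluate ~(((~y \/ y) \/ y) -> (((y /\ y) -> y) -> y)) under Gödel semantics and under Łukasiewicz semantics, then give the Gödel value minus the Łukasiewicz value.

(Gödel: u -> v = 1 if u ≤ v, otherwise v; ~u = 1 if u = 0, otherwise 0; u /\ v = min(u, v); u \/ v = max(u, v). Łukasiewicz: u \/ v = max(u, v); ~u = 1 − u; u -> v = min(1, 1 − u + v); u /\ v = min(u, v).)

Gödel evaluation:
  ~y: Gödel ¬ of 0.1 = 0 (operand ≠ 0)
  (~y \/ y) = max(0, 0.1) = 0.1
  ((~y \/ y) \/ y) = max(0.1, 0.1) = 0.1
  (y /\ y) = min(0.1, 0.1) = 0.1
  ((y /\ y) -> y): 0.1 ≤ 0.1, so result = 1
  (((y /\ y) -> y) -> y): 1 > 0.1, so result = 0.1
  (((~y \/ y) \/ y) -> (((y /\ y) -> y) -> y)): 0.1 ≤ 0.1, so result = 1
  ~(((~y \/ y) \/ y) -> (((y /\ y) -> y) -> y)): Gödel ¬ of 1 = 0 (operand ≠ 0)
  Gödel value = 0
Łukasiewicz evaluation:
  ~y: Łukasiewicz ¬ gives 1 − 0.1 = 0.9
  (~y \/ y) = max(0.9, 0.1) = 0.9
  ((~y \/ y) \/ y) = max(0.9, 0.1) = 0.9
  (y /\ y) = min(0.1, 0.1) = 0.1
  ((y /\ y) -> y): min(1, 1 − 0.1 + 0.1) = 1
  (((y /\ y) -> y) -> y): min(1, 1 − 1 + 0.1) = 0.1
  (((~y \/ y) \/ y) -> (((y /\ y) -> y) -> y)): min(1, 1 − 0.9 + 0.1) = 0.2
  ~(((~y \/ y) \/ y) -> (((y /\ y) -> y) -> y)): Łukasiewicz ¬ gives 1 − 0.2 = 0.8
  Łukasiewicz value = 0.8
Difference: 0 − 0.8 = -0.80

-0.80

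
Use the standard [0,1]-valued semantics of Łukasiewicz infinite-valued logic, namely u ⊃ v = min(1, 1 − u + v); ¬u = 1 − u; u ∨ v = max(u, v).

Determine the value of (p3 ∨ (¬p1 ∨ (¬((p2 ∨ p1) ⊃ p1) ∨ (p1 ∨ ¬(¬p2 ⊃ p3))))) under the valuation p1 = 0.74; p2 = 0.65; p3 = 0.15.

0.74

¬p1: Łukasiewicz ¬ gives 1 − 0.74 = 0.26
(p2 ∨ p1) = max(0.65, 0.74) = 0.74
((p2 ∨ p1) ⊃ p1): min(1, 1 − 0.74 + 0.74) = 1
¬((p2 ∨ p1) ⊃ p1): Łukasiewicz ¬ gives 1 − 1 = 0
¬p2: Łukasiewicz ¬ gives 1 − 0.65 = 0.35
(¬p2 ⊃ p3): min(1, 1 − 0.35 + 0.15) = 0.8
¬(¬p2 ⊃ p3): Łukasiewicz ¬ gives 1 − 0.8 = 0.2
(p1 ∨ ¬(¬p2 ⊃ p3)) = max(0.74, 0.2) = 0.74
(¬((p2 ∨ p1) ⊃ p1) ∨ (p1 ∨ ¬(¬p2 ⊃ p3))) = max(0, 0.74) = 0.74
(¬p1 ∨ (¬((p2 ∨ p1) ⊃ p1) ∨ (p1 ∨ ¬(¬p2 ⊃ p3)))) = max(0.26, 0.74) = 0.74
(p3 ∨ (¬p1 ∨ (¬((p2 ∨ p1) ⊃ p1) ∨ (p1 ∨ ¬(¬p2 ⊃ p3))))) = max(0.15, 0.74) = 0.74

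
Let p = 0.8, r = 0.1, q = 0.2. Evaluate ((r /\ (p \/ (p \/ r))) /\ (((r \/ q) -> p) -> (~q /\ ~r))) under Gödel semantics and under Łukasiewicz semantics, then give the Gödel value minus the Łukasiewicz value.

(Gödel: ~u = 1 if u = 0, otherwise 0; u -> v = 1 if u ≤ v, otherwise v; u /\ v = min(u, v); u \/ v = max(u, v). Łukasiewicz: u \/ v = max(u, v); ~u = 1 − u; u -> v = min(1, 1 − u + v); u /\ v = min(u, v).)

-0.10

Gödel evaluation:
  (p \/ r) = max(0.8, 0.1) = 0.8
  (p \/ (p \/ r)) = max(0.8, 0.8) = 0.8
  (r /\ (p \/ (p \/ r))) = min(0.1, 0.8) = 0.1
  (r \/ q) = max(0.1, 0.2) = 0.2
  ((r \/ q) -> p): 0.2 ≤ 0.8, so result = 1
  ~q: Gödel ¬ of 0.2 = 0 (operand ≠ 0)
  ~r: Gödel ¬ of 0.1 = 0 (operand ≠ 0)
  (~q /\ ~r) = min(0, 0) = 0
  (((r \/ q) -> p) -> (~q /\ ~r)): 1 > 0, so result = 0
  ((r /\ (p \/ (p \/ r))) /\ (((r \/ q) -> p) -> (~q /\ ~r))) = min(0.1, 0) = 0
  Gödel value = 0
Łukasiewicz evaluation:
  (p \/ r) = max(0.8, 0.1) = 0.8
  (p \/ (p \/ r)) = max(0.8, 0.8) = 0.8
  (r /\ (p \/ (p \/ r))) = min(0.1, 0.8) = 0.1
  (r \/ q) = max(0.1, 0.2) = 0.2
  ((r \/ q) -> p): min(1, 1 − 0.2 + 0.8) = 1
  ~q: Łukasiewicz ¬ gives 1 − 0.2 = 0.8
  ~r: Łukasiewicz ¬ gives 1 − 0.1 = 0.9
  (~q /\ ~r) = min(0.8, 0.9) = 0.8
  (((r \/ q) -> p) -> (~q /\ ~r)): min(1, 1 − 1 + 0.8) = 0.8
  ((r /\ (p \/ (p \/ r))) /\ (((r \/ q) -> p) -> (~q /\ ~r))) = min(0.1, 0.8) = 0.1
  Łukasiewicz value = 0.1
Difference: 0 − 0.1 = -0.10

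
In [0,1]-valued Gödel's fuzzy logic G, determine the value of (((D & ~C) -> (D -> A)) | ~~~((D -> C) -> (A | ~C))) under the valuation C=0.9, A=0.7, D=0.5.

~C: Gödel ¬ of 0.9 = 0 (operand ≠ 0)
(D & ~C) = min(0.5, 0) = 0
(D -> A): 0.5 ≤ 0.7, so result = 1
((D & ~C) -> (D -> A)): 0 ≤ 1, so result = 1
(D -> C): 0.5 ≤ 0.9, so result = 1
~C: Gödel ¬ of 0.9 = 0 (operand ≠ 0)
(A | ~C) = max(0.7, 0) = 0.7
((D -> C) -> (A | ~C)): 1 > 0.7, so result = 0.7
~((D -> C) -> (A | ~C)): Gödel ¬ of 0.7 = 0 (operand ≠ 0)
~~((D -> C) -> (A | ~C)): Gödel ¬ of 0 = 1 (operand is 0)
~~~((D -> C) -> (A | ~C)): Gödel ¬ of 1 = 0 (operand ≠ 0)
(((D & ~C) -> (D -> A)) | ~~~((D -> C) -> (A | ~C))) = max(1, 0) = 1

1.00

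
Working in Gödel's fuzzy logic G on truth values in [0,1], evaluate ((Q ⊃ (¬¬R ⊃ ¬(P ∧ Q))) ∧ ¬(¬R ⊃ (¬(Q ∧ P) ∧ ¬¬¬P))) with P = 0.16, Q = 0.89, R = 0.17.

0.00

¬R: Gödel ¬ of 0.17 = 0 (operand ≠ 0)
¬¬R: Gödel ¬ of 0 = 1 (operand is 0)
(P ∧ Q) = min(0.16, 0.89) = 0.16
¬(P ∧ Q): Gödel ¬ of 0.16 = 0 (operand ≠ 0)
(¬¬R ⊃ ¬(P ∧ Q)): 1 > 0, so result = 0
(Q ⊃ (¬¬R ⊃ ¬(P ∧ Q))): 0.89 > 0, so result = 0
¬R: Gödel ¬ of 0.17 = 0 (operand ≠ 0)
(Q ∧ P) = min(0.89, 0.16) = 0.16
¬(Q ∧ P): Gödel ¬ of 0.16 = 0 (operand ≠ 0)
¬P: Gödel ¬ of 0.16 = 0 (operand ≠ 0)
¬¬P: Gödel ¬ of 0 = 1 (operand is 0)
¬¬¬P: Gödel ¬ of 1 = 0 (operand ≠ 0)
(¬(Q ∧ P) ∧ ¬¬¬P) = min(0, 0) = 0
(¬R ⊃ (¬(Q ∧ P) ∧ ¬¬¬P)): 0 ≤ 0, so result = 1
¬(¬R ⊃ (¬(Q ∧ P) ∧ ¬¬¬P)): Gödel ¬ of 1 = 0 (operand ≠ 0)
((Q ⊃ (¬¬R ⊃ ¬(P ∧ Q))) ∧ ¬(¬R ⊃ (¬(Q ∧ P) ∧ ¬¬¬P))) = min(0, 0) = 0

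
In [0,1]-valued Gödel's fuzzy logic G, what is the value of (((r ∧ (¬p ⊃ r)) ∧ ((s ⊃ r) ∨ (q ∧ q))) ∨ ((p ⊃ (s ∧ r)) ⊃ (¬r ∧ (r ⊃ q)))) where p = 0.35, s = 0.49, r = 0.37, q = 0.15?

0.37

¬p: Gödel ¬ of 0.35 = 0 (operand ≠ 0)
(¬p ⊃ r): 0 ≤ 0.37, so result = 1
(r ∧ (¬p ⊃ r)) = min(0.37, 1) = 0.37
(s ⊃ r): 0.49 > 0.37, so result = 0.37
(q ∧ q) = min(0.15, 0.15) = 0.15
((s ⊃ r) ∨ (q ∧ q)) = max(0.37, 0.15) = 0.37
((r ∧ (¬p ⊃ r)) ∧ ((s ⊃ r) ∨ (q ∧ q))) = min(0.37, 0.37) = 0.37
(s ∧ r) = min(0.49, 0.37) = 0.37
(p ⊃ (s ∧ r)): 0.35 ≤ 0.37, so result = 1
¬r: Gödel ¬ of 0.37 = 0 (operand ≠ 0)
(r ⊃ q): 0.37 > 0.15, so result = 0.15
(¬r ∧ (r ⊃ q)) = min(0, 0.15) = 0
((p ⊃ (s ∧ r)) ⊃ (¬r ∧ (r ⊃ q))): 1 > 0, so result = 0
(((r ∧ (¬p ⊃ r)) ∧ ((s ⊃ r) ∨ (q ∧ q))) ∨ ((p ⊃ (s ∧ r)) ⊃ (¬r ∧ (r ⊃ q)))) = max(0.37, 0) = 0.37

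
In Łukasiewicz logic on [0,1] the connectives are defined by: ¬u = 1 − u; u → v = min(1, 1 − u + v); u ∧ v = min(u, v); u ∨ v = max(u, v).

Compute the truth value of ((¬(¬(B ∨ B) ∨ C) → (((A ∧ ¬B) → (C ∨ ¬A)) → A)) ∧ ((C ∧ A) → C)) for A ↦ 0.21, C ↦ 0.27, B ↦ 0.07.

(B ∨ B) = max(0.07, 0.07) = 0.07
¬(B ∨ B): Łukasiewicz ¬ gives 1 − 0.07 = 0.93
(¬(B ∨ B) ∨ C) = max(0.93, 0.27) = 0.93
¬(¬(B ∨ B) ∨ C): Łukasiewicz ¬ gives 1 − 0.93 = 0.07
¬B: Łukasiewicz ¬ gives 1 − 0.07 = 0.93
(A ∧ ¬B) = min(0.21, 0.93) = 0.21
¬A: Łukasiewicz ¬ gives 1 − 0.21 = 0.79
(C ∨ ¬A) = max(0.27, 0.79) = 0.79
((A ∧ ¬B) → (C ∨ ¬A)): min(1, 1 − 0.21 + 0.79) = 1
(((A ∧ ¬B) → (C ∨ ¬A)) → A): min(1, 1 − 1 + 0.21) = 0.21
(¬(¬(B ∨ B) ∨ C) → (((A ∧ ¬B) → (C ∨ ¬A)) → A)): min(1, 1 − 0.07 + 0.21) = 1
(C ∧ A) = min(0.27, 0.21) = 0.21
((C ∧ A) → C): min(1, 1 − 0.21 + 0.27) = 1
((¬(¬(B ∨ B) ∨ C) → (((A ∧ ¬B) → (C ∨ ¬A)) → A)) ∧ ((C ∧ A) → C)) = min(1, 1) = 1

1.00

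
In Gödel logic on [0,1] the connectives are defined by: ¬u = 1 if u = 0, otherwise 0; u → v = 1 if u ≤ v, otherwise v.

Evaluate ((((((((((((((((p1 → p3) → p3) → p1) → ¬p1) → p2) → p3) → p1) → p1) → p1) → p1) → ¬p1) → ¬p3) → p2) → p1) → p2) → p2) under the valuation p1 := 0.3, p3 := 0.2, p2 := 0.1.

(p1 → p3): 0.3 > 0.2, so result = 0.2
((p1 → p3) → p3): 0.2 ≤ 0.2, so result = 1
(((p1 → p3) → p3) → p1): 1 > 0.3, so result = 0.3
¬p1: Gödel ¬ of 0.3 = 0 (operand ≠ 0)
((((p1 → p3) → p3) → p1) → ¬p1): 0.3 > 0, so result = 0
(((((p1 → p3) → p3) → p1) → ¬p1) → p2): 0 ≤ 0.1, so result = 1
((((((p1 → p3) → p3) → p1) → ¬p1) → p2) → p3): 1 > 0.2, so result = 0.2
(((((((p1 → p3) → p3) → p1) → ¬p1) → p2) → p3) → p1): 0.2 ≤ 0.3, so result = 1
((((((((p1 → p3) → p3) → p1) → ¬p1) → p2) → p3) → p1) → p1): 1 > 0.3, so result = 0.3
(((((((((p1 → p3) → p3) → p1) → ¬p1) → p2) → p3) → p1) → p1) → p1): 0.3 ≤ 0.3, so result = 1
((((((((((p1 → p3) → p3) → p1) → ¬p1) → p2) → p3) → p1) → p1) → p1) → p1): 1 > 0.3, so result = 0.3
¬p1: Gödel ¬ of 0.3 = 0 (operand ≠ 0)
(((((((((((p1 → p3) → p3) → p1) → ¬p1) → p2) → p3) → p1) → p1) → p1) → p1) → ¬p1): 0.3 > 0, so result = 0
¬p3: Gödel ¬ of 0.2 = 0 (operand ≠ 0)
((((((((((((p1 → p3) → p3) → p1) → ¬p1) → p2) → p3) → p1) → p1) → p1) → p1) → ¬p1) → ¬p3): 0 ≤ 0, so result = 1
(((((((((((((p1 → p3) → p3) → p1) → ¬p1) → p2) → p3) → p1) → p1) → p1) → p1) → ¬p1) → ¬p3) → p2): 1 > 0.1, so result = 0.1
((((((((((((((p1 → p3) → p3) → p1) → ¬p1) → p2) → p3) → p1) → p1) → p1) → p1) → ¬p1) → ¬p3) → p2) → p1): 0.1 ≤ 0.3, so result = 1
(((((((((((((((p1 → p3) → p3) → p1) → ¬p1) → p2) → p3) → p1) → p1) → p1) → p1) → ¬p1) → ¬p3) → p2) → p1) → p2): 1 > 0.1, so result = 0.1
((((((((((((((((p1 → p3) → p3) → p1) → ¬p1) → p2) → p3) → p1) → p1) → p1) → p1) → ¬p1) → ¬p3) → p2) → p1) → p2) → p2): 0.1 ≤ 0.1, so result = 1

1.00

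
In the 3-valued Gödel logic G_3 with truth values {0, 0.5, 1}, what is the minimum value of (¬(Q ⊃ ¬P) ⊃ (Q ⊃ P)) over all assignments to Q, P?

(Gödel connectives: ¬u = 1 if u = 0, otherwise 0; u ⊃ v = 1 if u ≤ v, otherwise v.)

The minimum is attained at Q = 1, P = 0.5:
  ¬P: Gödel ¬ of 0.5 = 0 (operand ≠ 0)
  (Q ⊃ ¬P): 1 > 0, so result = 0
  ¬(Q ⊃ ¬P): Gödel ¬ of 0 = 1 (operand is 0)
  (Q ⊃ P): 1 > 0.5, so result = 0.5
  (¬(Q ⊃ ¬P) ⊃ (Q ⊃ P)): 1 > 0.5, so result = 0.5
Checking all 9 assignments confirms none give a value below 0.50.

0.50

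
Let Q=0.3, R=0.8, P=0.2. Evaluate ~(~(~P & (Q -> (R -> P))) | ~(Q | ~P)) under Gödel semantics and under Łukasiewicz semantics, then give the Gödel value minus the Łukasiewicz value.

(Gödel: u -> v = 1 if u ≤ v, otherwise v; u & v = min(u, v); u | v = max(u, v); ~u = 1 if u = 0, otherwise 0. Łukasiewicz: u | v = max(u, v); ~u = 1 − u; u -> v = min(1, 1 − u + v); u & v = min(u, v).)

-0.80

Gödel evaluation:
  ~P: Gödel ¬ of 0.2 = 0 (operand ≠ 0)
  (R -> P): 0.8 > 0.2, so result = 0.2
  (Q -> (R -> P)): 0.3 > 0.2, so result = 0.2
  (~P & (Q -> (R -> P))) = min(0, 0.2) = 0
  ~(~P & (Q -> (R -> P))): Gödel ¬ of 0 = 1 (operand is 0)
  ~P: Gödel ¬ of 0.2 = 0 (operand ≠ 0)
  (Q | ~P) = max(0.3, 0) = 0.3
  ~(Q | ~P): Gödel ¬ of 0.3 = 0 (operand ≠ 0)
  (~(~P & (Q -> (R -> P))) | ~(Q | ~P)) = max(1, 0) = 1
  ~(~(~P & (Q -> (R -> P))) | ~(Q | ~P)): Gödel ¬ of 1 = 0 (operand ≠ 0)
  Gödel value = 0
Łukasiewicz evaluation:
  ~P: Łukasiewicz ¬ gives 1 − 0.2 = 0.8
  (R -> P): min(1, 1 − 0.8 + 0.2) = 0.4
  (Q -> (R -> P)): min(1, 1 − 0.3 + 0.4) = 1
  (~P & (Q -> (R -> P))) = min(0.8, 1) = 0.8
  ~(~P & (Q -> (R -> P))): Łukasiewicz ¬ gives 1 − 0.8 = 0.2
  ~P: Łukasiewicz ¬ gives 1 − 0.2 = 0.8
  (Q | ~P) = max(0.3, 0.8) = 0.8
  ~(Q | ~P): Łukasiewicz ¬ gives 1 − 0.8 = 0.2
  (~(~P & (Q -> (R -> P))) | ~(Q | ~P)) = max(0.2, 0.2) = 0.2
  ~(~(~P & (Q -> (R -> P))) | ~(Q | ~P)): Łukasiewicz ¬ gives 1 − 0.2 = 0.8
  Łukasiewicz value = 0.8
Difference: 0 − 0.8 = -0.80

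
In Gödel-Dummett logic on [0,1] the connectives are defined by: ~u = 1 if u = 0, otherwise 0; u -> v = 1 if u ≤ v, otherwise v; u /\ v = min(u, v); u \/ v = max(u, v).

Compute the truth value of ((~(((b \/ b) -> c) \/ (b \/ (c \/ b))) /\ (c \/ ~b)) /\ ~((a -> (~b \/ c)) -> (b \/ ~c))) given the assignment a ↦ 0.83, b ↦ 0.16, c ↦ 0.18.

(b \/ b) = max(0.16, 0.16) = 0.16
((b \/ b) -> c): 0.16 ≤ 0.18, so result = 1
(c \/ b) = max(0.18, 0.16) = 0.18
(b \/ (c \/ b)) = max(0.16, 0.18) = 0.18
(((b \/ b) -> c) \/ (b \/ (c \/ b))) = max(1, 0.18) = 1
~(((b \/ b) -> c) \/ (b \/ (c \/ b))): Gödel ¬ of 1 = 0 (operand ≠ 0)
~b: Gödel ¬ of 0.16 = 0 (operand ≠ 0)
(c \/ ~b) = max(0.18, 0) = 0.18
(~(((b \/ b) -> c) \/ (b \/ (c \/ b))) /\ (c \/ ~b)) = min(0, 0.18) = 0
~b: Gödel ¬ of 0.16 = 0 (operand ≠ 0)
(~b \/ c) = max(0, 0.18) = 0.18
(a -> (~b \/ c)): 0.83 > 0.18, so result = 0.18
~c: Gödel ¬ of 0.18 = 0 (operand ≠ 0)
(b \/ ~c) = max(0.16, 0) = 0.16
((a -> (~b \/ c)) -> (b \/ ~c)): 0.18 > 0.16, so result = 0.16
~((a -> (~b \/ c)) -> (b \/ ~c)): Gödel ¬ of 0.16 = 0 (operand ≠ 0)
((~(((b \/ b) -> c) \/ (b \/ (c \/ b))) /\ (c \/ ~b)) /\ ~((a -> (~b \/ c)) -> (b \/ ~c))) = min(0, 0) = 0

0.00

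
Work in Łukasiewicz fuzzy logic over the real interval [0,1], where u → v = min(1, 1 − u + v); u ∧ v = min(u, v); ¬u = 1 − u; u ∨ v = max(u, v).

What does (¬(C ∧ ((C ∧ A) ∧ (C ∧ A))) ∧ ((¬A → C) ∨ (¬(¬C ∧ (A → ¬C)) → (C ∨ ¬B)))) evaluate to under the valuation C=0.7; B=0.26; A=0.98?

(C ∧ A) = min(0.7, 0.98) = 0.7
(C ∧ A) = min(0.7, 0.98) = 0.7
((C ∧ A) ∧ (C ∧ A)) = min(0.7, 0.7) = 0.7
(C ∧ ((C ∧ A) ∧ (C ∧ A))) = min(0.7, 0.7) = 0.7
¬(C ∧ ((C ∧ A) ∧ (C ∧ A))): Łukasiewicz ¬ gives 1 − 0.7 = 0.3
¬A: Łukasiewicz ¬ gives 1 − 0.98 = 0.02
(¬A → C): min(1, 1 − 0.02 + 0.7) = 1
¬C: Łukasiewicz ¬ gives 1 − 0.7 = 0.3
¬C: Łukasiewicz ¬ gives 1 − 0.7 = 0.3
(A → ¬C): min(1, 1 − 0.98 + 0.3) = 0.32
(¬C ∧ (A → ¬C)) = min(0.3, 0.32) = 0.3
¬(¬C ∧ (A → ¬C)): Łukasiewicz ¬ gives 1 − 0.3 = 0.7
¬B: Łukasiewicz ¬ gives 1 − 0.26 = 0.74
(C ∨ ¬B) = max(0.7, 0.74) = 0.74
(¬(¬C ∧ (A → ¬C)) → (C ∨ ¬B)): min(1, 1 − 0.7 + 0.74) = 1
((¬A → C) ∨ (¬(¬C ∧ (A → ¬C)) → (C ∨ ¬B))) = max(1, 1) = 1
(¬(C ∧ ((C ∧ A) ∧ (C ∧ A))) ∧ ((¬A → C) ∨ (¬(¬C ∧ (A → ¬C)) → (C ∨ ¬B)))) = min(0.3, 1) = 0.3

0.30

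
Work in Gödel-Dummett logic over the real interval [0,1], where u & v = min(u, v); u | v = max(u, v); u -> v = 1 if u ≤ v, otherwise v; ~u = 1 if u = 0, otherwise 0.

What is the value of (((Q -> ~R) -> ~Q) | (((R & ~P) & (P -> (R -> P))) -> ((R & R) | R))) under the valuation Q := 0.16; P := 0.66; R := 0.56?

~R: Gödel ¬ of 0.56 = 0 (operand ≠ 0)
(Q -> ~R): 0.16 > 0, so result = 0
~Q: Gödel ¬ of 0.16 = 0 (operand ≠ 0)
((Q -> ~R) -> ~Q): 0 ≤ 0, so result = 1
~P: Gödel ¬ of 0.66 = 0 (operand ≠ 0)
(R & ~P) = min(0.56, 0) = 0
(R -> P): 0.56 ≤ 0.66, so result = 1
(P -> (R -> P)): 0.66 ≤ 1, so result = 1
((R & ~P) & (P -> (R -> P))) = min(0, 1) = 0
(R & R) = min(0.56, 0.56) = 0.56
((R & R) | R) = max(0.56, 0.56) = 0.56
(((R & ~P) & (P -> (R -> P))) -> ((R & R) | R)): 0 ≤ 0.56, so result = 1
(((Q -> ~R) -> ~Q) | (((R & ~P) & (P -> (R -> P))) -> ((R & R) | R))) = max(1, 1) = 1

1.00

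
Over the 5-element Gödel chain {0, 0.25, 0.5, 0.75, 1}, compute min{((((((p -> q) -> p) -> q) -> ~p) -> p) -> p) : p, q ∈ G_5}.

0.25

The minimum is attained at p = 0.25, q = 0.25:
  (p -> q): 0.25 ≤ 0.25, so result = 1
  ((p -> q) -> p): 1 > 0.25, so result = 0.25
  (((p -> q) -> p) -> q): 0.25 ≤ 0.25, so result = 1
  ~p: Gödel ¬ of 0.25 = 0 (operand ≠ 0)
  ((((p -> q) -> p) -> q) -> ~p): 1 > 0, so result = 0
  (((((p -> q) -> p) -> q) -> ~p) -> p): 0 ≤ 0.25, so result = 1
  ((((((p -> q) -> p) -> q) -> ~p) -> p) -> p): 1 > 0.25, so result = 0.25
Checking all 25 assignments confirms none give a value below 0.25.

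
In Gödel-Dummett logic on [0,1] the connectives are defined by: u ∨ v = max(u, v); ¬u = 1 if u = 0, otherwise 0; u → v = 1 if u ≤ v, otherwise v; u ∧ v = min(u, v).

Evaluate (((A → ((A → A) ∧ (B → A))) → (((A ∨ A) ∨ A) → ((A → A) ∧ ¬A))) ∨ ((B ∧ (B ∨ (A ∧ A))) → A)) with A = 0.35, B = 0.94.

(A → A): 0.35 ≤ 0.35, so result = 1
(B → A): 0.94 > 0.35, so result = 0.35
((A → A) ∧ (B → A)) = min(1, 0.35) = 0.35
(A → ((A → A) ∧ (B → A))): 0.35 ≤ 0.35, so result = 1
(A ∨ A) = max(0.35, 0.35) = 0.35
((A ∨ A) ∨ A) = max(0.35, 0.35) = 0.35
(A → A): 0.35 ≤ 0.35, so result = 1
¬A: Gödel ¬ of 0.35 = 0 (operand ≠ 0)
((A → A) ∧ ¬A) = min(1, 0) = 0
(((A ∨ A) ∨ A) → ((A → A) ∧ ¬A)): 0.35 > 0, so result = 0
((A → ((A → A) ∧ (B → A))) → (((A ∨ A) ∨ A) → ((A → A) ∧ ¬A))): 1 > 0, so result = 0
(A ∧ A) = min(0.35, 0.35) = 0.35
(B ∨ (A ∧ A)) = max(0.94, 0.35) = 0.94
(B ∧ (B ∨ (A ∧ A))) = min(0.94, 0.94) = 0.94
((B ∧ (B ∨ (A ∧ A))) → A): 0.94 > 0.35, so result = 0.35
(((A → ((A → A) ∧ (B → A))) → (((A ∨ A) ∨ A) → ((A → A) ∧ ¬A))) ∨ ((B ∧ (B ∨ (A ∧ A))) → A)) = max(0, 0.35) = 0.35

0.35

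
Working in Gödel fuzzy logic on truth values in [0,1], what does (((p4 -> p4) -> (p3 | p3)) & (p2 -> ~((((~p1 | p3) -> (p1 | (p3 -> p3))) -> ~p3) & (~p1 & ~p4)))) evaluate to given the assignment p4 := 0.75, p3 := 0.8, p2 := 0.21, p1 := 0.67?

(p4 -> p4): 0.75 ≤ 0.75, so result = 1
(p3 | p3) = max(0.8, 0.8) = 0.8
((p4 -> p4) -> (p3 | p3)): 1 > 0.8, so result = 0.8
~p1: Gödel ¬ of 0.67 = 0 (operand ≠ 0)
(~p1 | p3) = max(0, 0.8) = 0.8
(p3 -> p3): 0.8 ≤ 0.8, so result = 1
(p1 | (p3 -> p3)) = max(0.67, 1) = 1
((~p1 | p3) -> (p1 | (p3 -> p3))): 0.8 ≤ 1, so result = 1
~p3: Gödel ¬ of 0.8 = 0 (operand ≠ 0)
(((~p1 | p3) -> (p1 | (p3 -> p3))) -> ~p3): 1 > 0, so result = 0
~p1: Gödel ¬ of 0.67 = 0 (operand ≠ 0)
~p4: Gödel ¬ of 0.75 = 0 (operand ≠ 0)
(~p1 & ~p4) = min(0, 0) = 0
((((~p1 | p3) -> (p1 | (p3 -> p3))) -> ~p3) & (~p1 & ~p4)) = min(0, 0) = 0
~((((~p1 | p3) -> (p1 | (p3 -> p3))) -> ~p3) & (~p1 & ~p4)): Gödel ¬ of 0 = 1 (operand is 0)
(p2 -> ~((((~p1 | p3) -> (p1 | (p3 -> p3))) -> ~p3) & (~p1 & ~p4))): 0.21 ≤ 1, so result = 1
(((p4 -> p4) -> (p3 | p3)) & (p2 -> ~((((~p1 | p3) -> (p1 | (p3 -> p3))) -> ~p3) & (~p1 & ~p4)))) = min(0.8, 1) = 0.8

0.80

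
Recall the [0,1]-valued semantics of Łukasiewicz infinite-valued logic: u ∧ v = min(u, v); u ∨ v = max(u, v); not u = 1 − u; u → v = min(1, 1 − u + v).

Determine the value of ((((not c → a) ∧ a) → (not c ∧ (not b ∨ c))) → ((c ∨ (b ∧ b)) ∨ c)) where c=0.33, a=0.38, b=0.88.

not c: Łukasiewicz ¬ gives 1 − 0.33 = 0.67
(not c → a): min(1, 1 − 0.67 + 0.38) = 0.71
((not c → a) ∧ a) = min(0.71, 0.38) = 0.38
not c: Łukasiewicz ¬ gives 1 − 0.33 = 0.67
not b: Łukasiewicz ¬ gives 1 − 0.88 = 0.12
(not b ∨ c) = max(0.12, 0.33) = 0.33
(not c ∧ (not b ∨ c)) = min(0.67, 0.33) = 0.33
(((not c → a) ∧ a) → (not c ∧ (not b ∨ c))): min(1, 1 − 0.38 + 0.33) = 0.95
(b ∧ b) = min(0.88, 0.88) = 0.88
(c ∨ (b ∧ b)) = max(0.33, 0.88) = 0.88
((c ∨ (b ∧ b)) ∨ c) = max(0.88, 0.33) = 0.88
((((not c → a) ∧ a) → (not c ∧ (not b ∨ c))) → ((c ∨ (b ∧ b)) ∨ c)): min(1, 1 − 0.95 + 0.88) = 0.93

0.93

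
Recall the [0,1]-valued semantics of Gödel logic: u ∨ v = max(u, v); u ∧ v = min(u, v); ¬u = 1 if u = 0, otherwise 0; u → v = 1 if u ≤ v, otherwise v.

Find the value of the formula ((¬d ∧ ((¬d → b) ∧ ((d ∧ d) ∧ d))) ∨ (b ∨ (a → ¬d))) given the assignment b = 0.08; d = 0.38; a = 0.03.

0.08

¬d: Gödel ¬ of 0.38 = 0 (operand ≠ 0)
¬d: Gödel ¬ of 0.38 = 0 (operand ≠ 0)
(¬d → b): 0 ≤ 0.08, so result = 1
(d ∧ d) = min(0.38, 0.38) = 0.38
((d ∧ d) ∧ d) = min(0.38, 0.38) = 0.38
((¬d → b) ∧ ((d ∧ d) ∧ d)) = min(1, 0.38) = 0.38
(¬d ∧ ((¬d → b) ∧ ((d ∧ d) ∧ d))) = min(0, 0.38) = 0
¬d: Gödel ¬ of 0.38 = 0 (operand ≠ 0)
(a → ¬d): 0.03 > 0, so result = 0
(b ∨ (a → ¬d)) = max(0.08, 0) = 0.08
((¬d ∧ ((¬d → b) ∧ ((d ∧ d) ∧ d))) ∨ (b ∨ (a → ¬d))) = max(0, 0.08) = 0.08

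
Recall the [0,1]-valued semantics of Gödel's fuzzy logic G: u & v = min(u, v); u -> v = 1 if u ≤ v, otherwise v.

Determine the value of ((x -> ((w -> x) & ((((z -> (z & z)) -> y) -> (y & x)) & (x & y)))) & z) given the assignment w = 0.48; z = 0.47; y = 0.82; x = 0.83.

(w -> x): 0.48 ≤ 0.83, so result = 1
(z & z) = min(0.47, 0.47) = 0.47
(z -> (z & z)): 0.47 ≤ 0.47, so result = 1
((z -> (z & z)) -> y): 1 > 0.82, so result = 0.82
(y & x) = min(0.82, 0.83) = 0.82
(((z -> (z & z)) -> y) -> (y & x)): 0.82 ≤ 0.82, so result = 1
(x & y) = min(0.83, 0.82) = 0.82
((((z -> (z & z)) -> y) -> (y & x)) & (x & y)) = min(1, 0.82) = 0.82
((w -> x) & ((((z -> (z & z)) -> y) -> (y & x)) & (x & y))) = min(1, 0.82) = 0.82
(x -> ((w -> x) & ((((z -> (z & z)) -> y) -> (y & x)) & (x & y)))): 0.83 > 0.82, so result = 0.82
((x -> ((w -> x) & ((((z -> (z & z)) -> y) -> (y & x)) & (x & y)))) & z) = min(0.82, 0.47) = 0.47

0.47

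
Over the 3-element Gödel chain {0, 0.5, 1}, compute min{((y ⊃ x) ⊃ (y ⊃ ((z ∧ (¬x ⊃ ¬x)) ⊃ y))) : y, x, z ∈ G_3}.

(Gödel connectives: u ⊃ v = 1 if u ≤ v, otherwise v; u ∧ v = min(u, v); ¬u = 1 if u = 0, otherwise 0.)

Every assignment gives 1. For instance at y = 0, x = 0, z = 0:
  (y ⊃ x): 0 ≤ 0, so result = 1
  ¬x: Gödel ¬ of 0 = 1 (operand is 0)
  ¬x: Gödel ¬ of 0 = 1 (operand is 0)
  (¬x ⊃ ¬x): 1 ≤ 1, so result = 1
  (z ∧ (¬x ⊃ ¬x)) = min(0, 1) = 0
  ((z ∧ (¬x ⊃ ¬x)) ⊃ y): 0 ≤ 0, so result = 1
  (y ⊃ ((z ∧ (¬x ⊃ ¬x)) ⊃ y)): 0 ≤ 1, so result = 1
  ((y ⊃ x) ⊃ (y ⊃ ((z ∧ (¬x ⊃ ¬x)) ⊃ y))): 1 ≤ 1, so result = 1
All 27 assignments give value 1 — the formula is a G_3-tautology.

1.00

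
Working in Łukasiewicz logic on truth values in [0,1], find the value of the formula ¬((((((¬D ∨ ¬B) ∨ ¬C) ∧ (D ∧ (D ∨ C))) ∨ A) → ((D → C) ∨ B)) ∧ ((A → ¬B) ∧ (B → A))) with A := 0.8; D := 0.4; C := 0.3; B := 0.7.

¬D: Łukasiewicz ¬ gives 1 − 0.4 = 0.6
¬B: Łukasiewicz ¬ gives 1 − 0.7 = 0.3
(¬D ∨ ¬B) = max(0.6, 0.3) = 0.6
¬C: Łukasiewicz ¬ gives 1 − 0.3 = 0.7
((¬D ∨ ¬B) ∨ ¬C) = max(0.6, 0.7) = 0.7
(D ∨ C) = max(0.4, 0.3) = 0.4
(D ∧ (D ∨ C)) = min(0.4, 0.4) = 0.4
(((¬D ∨ ¬B) ∨ ¬C) ∧ (D ∧ (D ∨ C))) = min(0.7, 0.4) = 0.4
((((¬D ∨ ¬B) ∨ ¬C) ∧ (D ∧ (D ∨ C))) ∨ A) = max(0.4, 0.8) = 0.8
(D → C): min(1, 1 − 0.4 + 0.3) = 0.9
((D → C) ∨ B) = max(0.9, 0.7) = 0.9
(((((¬D ∨ ¬B) ∨ ¬C) ∧ (D ∧ (D ∨ C))) ∨ A) → ((D → C) ∨ B)): min(1, 1 − 0.8 + 0.9) = 1
¬B: Łukasiewicz ¬ gives 1 − 0.7 = 0.3
(A → ¬B): min(1, 1 − 0.8 + 0.3) = 0.5
(B → A): min(1, 1 − 0.7 + 0.8) = 1
((A → ¬B) ∧ (B → A)) = min(0.5, 1) = 0.5
((((((¬D ∨ ¬B) ∨ ¬C) ∧ (D ∧ (D ∨ C))) ∨ A) → ((D → C) ∨ B)) ∧ ((A → ¬B) ∧ (B → A))) = min(1, 0.5) = 0.5
¬((((((¬D ∨ ¬B) ∨ ¬C) ∧ (D ∧ (D ∨ C))) ∨ A) → ((D → C) ∨ B)) ∧ ((A → ¬B) ∧ (B → A))): Łukasiewicz ¬ gives 1 − 0.5 = 0.5

0.50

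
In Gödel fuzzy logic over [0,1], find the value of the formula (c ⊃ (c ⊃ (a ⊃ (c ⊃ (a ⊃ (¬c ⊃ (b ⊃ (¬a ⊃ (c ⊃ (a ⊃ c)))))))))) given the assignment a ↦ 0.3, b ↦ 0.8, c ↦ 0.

1.00

¬c: Gödel ¬ of 0 = 1 (operand is 0)
¬a: Gödel ¬ of 0.3 = 0 (operand ≠ 0)
(a ⊃ c): 0.3 > 0, so result = 0
(c ⊃ (a ⊃ c)): 0 ≤ 0, so result = 1
(¬a ⊃ (c ⊃ (a ⊃ c))): 0 ≤ 1, so result = 1
(b ⊃ (¬a ⊃ (c ⊃ (a ⊃ c)))): 0.8 ≤ 1, so result = 1
(¬c ⊃ (b ⊃ (¬a ⊃ (c ⊃ (a ⊃ c))))): 1 ≤ 1, so result = 1
(a ⊃ (¬c ⊃ (b ⊃ (¬a ⊃ (c ⊃ (a ⊃ c)))))): 0.3 ≤ 1, so result = 1
(c ⊃ (a ⊃ (¬c ⊃ (b ⊃ (¬a ⊃ (c ⊃ (a ⊃ c))))))): 0 ≤ 1, so result = 1
(a ⊃ (c ⊃ (a ⊃ (¬c ⊃ (b ⊃ (¬a ⊃ (c ⊃ (a ⊃ c)))))))): 0.3 ≤ 1, so result = 1
(c ⊃ (a ⊃ (c ⊃ (a ⊃ (¬c ⊃ (b ⊃ (¬a ⊃ (c ⊃ (a ⊃ c))))))))): 0 ≤ 1, so result = 1
(c ⊃ (c ⊃ (a ⊃ (c ⊃ (a ⊃ (¬c ⊃ (b ⊃ (¬a ⊃ (c ⊃ (a ⊃ c)))))))))): 0 ≤ 1, so result = 1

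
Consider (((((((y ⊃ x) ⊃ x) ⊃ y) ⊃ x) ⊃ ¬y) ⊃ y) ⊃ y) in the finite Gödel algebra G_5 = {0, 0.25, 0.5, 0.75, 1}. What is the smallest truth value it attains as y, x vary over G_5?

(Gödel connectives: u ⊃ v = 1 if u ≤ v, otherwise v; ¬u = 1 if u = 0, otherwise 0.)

0.25

The minimum is attained at y = 0.25, x = 0.25:
  (y ⊃ x): 0.25 ≤ 0.25, so result = 1
  ((y ⊃ x) ⊃ x): 1 > 0.25, so result = 0.25
  (((y ⊃ x) ⊃ x) ⊃ y): 0.25 ≤ 0.25, so result = 1
  ((((y ⊃ x) ⊃ x) ⊃ y) ⊃ x): 1 > 0.25, so result = 0.25
  ¬y: Gödel ¬ of 0.25 = 0 (operand ≠ 0)
  (((((y ⊃ x) ⊃ x) ⊃ y) ⊃ x) ⊃ ¬y): 0.25 > 0, so result = 0
  ((((((y ⊃ x) ⊃ x) ⊃ y) ⊃ x) ⊃ ¬y) ⊃ y): 0 ≤ 0.25, so result = 1
  (((((((y ⊃ x) ⊃ x) ⊃ y) ⊃ x) ⊃ ¬y) ⊃ y) ⊃ y): 1 > 0.25, so result = 0.25
Checking all 25 assignments confirms none give a value below 0.25.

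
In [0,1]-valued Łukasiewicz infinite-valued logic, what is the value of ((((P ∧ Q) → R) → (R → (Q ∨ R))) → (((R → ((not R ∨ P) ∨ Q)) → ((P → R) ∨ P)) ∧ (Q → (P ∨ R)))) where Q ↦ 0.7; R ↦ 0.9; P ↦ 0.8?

(P ∧ Q) = min(0.8, 0.7) = 0.7
((P ∧ Q) → R): min(1, 1 − 0.7 + 0.9) = 1
(Q ∨ R) = max(0.7, 0.9) = 0.9
(R → (Q ∨ R)): min(1, 1 − 0.9 + 0.9) = 1
(((P ∧ Q) → R) → (R → (Q ∨ R))): min(1, 1 − 1 + 1) = 1
not R: Łukasiewicz ¬ gives 1 − 0.9 = 0.1
(not R ∨ P) = max(0.1, 0.8) = 0.8
((not R ∨ P) ∨ Q) = max(0.8, 0.7) = 0.8
(R → ((not R ∨ P) ∨ Q)): min(1, 1 − 0.9 + 0.8) = 0.9
(P → R): min(1, 1 − 0.8 + 0.9) = 1
((P → R) ∨ P) = max(1, 0.8) = 1
((R → ((not R ∨ P) ∨ Q)) → ((P → R) ∨ P)): min(1, 1 − 0.9 + 1) = 1
(P ∨ R) = max(0.8, 0.9) = 0.9
(Q → (P ∨ R)): min(1, 1 − 0.7 + 0.9) = 1
(((R → ((not R ∨ P) ∨ Q)) → ((P → R) ∨ P)) ∧ (Q → (P ∨ R))) = min(1, 1) = 1
((((P ∧ Q) → R) → (R → (Q ∨ R))) → (((R → ((not R ∨ P) ∨ Q)) → ((P → R) ∨ P)) ∧ (Q → (P ∨ R)))): min(1, 1 − 1 + 1) = 1

1.00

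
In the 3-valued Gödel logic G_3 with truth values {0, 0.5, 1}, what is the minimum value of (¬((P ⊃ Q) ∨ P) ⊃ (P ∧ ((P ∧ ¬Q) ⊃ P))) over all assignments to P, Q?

Every assignment gives 1. For instance at P = 0, Q = 0:
  (P ⊃ Q): 0 ≤ 0, so result = 1
  ((P ⊃ Q) ∨ P) = max(1, 0) = 1
  ¬((P ⊃ Q) ∨ P): Gödel ¬ of 1 = 0 (operand ≠ 0)
  ¬Q: Gödel ¬ of 0 = 1 (operand is 0)
  (P ∧ ¬Q) = min(0, 1) = 0
  ((P ∧ ¬Q) ⊃ P): 0 ≤ 0, so result = 1
  (P ∧ ((P ∧ ¬Q) ⊃ P)) = min(0, 1) = 0
  (¬((P ⊃ Q) ∨ P) ⊃ (P ∧ ((P ∧ ¬Q) ⊃ P))): 0 ≤ 0, so result = 1
All 9 assignments give value 1 — the formula is a G_3-tautology.

1.00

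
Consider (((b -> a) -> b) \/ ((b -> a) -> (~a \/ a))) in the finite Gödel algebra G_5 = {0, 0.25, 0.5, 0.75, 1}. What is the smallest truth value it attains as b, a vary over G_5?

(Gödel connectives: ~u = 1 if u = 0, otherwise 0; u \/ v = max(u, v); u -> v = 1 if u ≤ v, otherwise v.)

0.25

The minimum is attained at b = 0, a = 0.25:
  (b -> a): 0 ≤ 0.25, so result = 1
  ((b -> a) -> b): 1 > 0, so result = 0
  (b -> a): 0 ≤ 0.25, so result = 1
  ~a: Gödel ¬ of 0.25 = 0 (operand ≠ 0)
  (~a \/ a) = max(0, 0.25) = 0.25
  ((b -> a) -> (~a \/ a)): 1 > 0.25, so result = 0.25
  (((b -> a) -> b) \/ ((b -> a) -> (~a \/ a))) = max(0, 0.25) = 0.25
Checking all 25 assignments confirms none give a value below 0.25.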